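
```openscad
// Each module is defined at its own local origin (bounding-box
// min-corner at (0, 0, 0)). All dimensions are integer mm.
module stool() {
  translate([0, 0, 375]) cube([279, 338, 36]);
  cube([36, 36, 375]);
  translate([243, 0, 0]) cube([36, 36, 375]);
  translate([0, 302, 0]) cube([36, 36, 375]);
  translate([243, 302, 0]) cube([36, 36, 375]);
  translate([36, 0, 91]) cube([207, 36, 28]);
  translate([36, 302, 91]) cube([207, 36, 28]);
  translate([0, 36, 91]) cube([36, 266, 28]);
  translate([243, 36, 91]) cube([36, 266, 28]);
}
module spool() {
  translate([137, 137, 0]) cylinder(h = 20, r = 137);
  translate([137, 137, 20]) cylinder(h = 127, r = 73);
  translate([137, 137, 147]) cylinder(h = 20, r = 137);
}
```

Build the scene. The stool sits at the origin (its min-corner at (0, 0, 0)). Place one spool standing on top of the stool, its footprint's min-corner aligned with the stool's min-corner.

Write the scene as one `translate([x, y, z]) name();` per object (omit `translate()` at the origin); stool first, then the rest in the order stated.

stool();
translate([0, 0, 411]) spool();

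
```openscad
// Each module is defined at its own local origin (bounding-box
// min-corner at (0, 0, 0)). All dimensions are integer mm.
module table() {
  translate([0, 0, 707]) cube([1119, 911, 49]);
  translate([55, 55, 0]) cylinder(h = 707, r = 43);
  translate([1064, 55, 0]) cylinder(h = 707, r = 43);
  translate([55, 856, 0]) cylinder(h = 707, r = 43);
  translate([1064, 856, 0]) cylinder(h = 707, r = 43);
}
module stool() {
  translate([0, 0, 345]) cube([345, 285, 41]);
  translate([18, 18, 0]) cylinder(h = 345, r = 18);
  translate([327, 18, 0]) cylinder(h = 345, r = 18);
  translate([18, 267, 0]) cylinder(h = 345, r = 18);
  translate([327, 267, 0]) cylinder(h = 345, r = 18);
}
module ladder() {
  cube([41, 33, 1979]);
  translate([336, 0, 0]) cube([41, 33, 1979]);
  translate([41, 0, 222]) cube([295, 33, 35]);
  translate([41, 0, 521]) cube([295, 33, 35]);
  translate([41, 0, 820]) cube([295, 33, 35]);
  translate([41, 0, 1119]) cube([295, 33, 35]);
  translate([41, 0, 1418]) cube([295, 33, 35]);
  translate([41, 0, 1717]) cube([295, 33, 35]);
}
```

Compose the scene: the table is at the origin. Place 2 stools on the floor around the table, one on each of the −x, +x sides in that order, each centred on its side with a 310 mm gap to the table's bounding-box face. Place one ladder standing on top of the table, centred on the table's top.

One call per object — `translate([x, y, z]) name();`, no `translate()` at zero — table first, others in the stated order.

table();
translate([-655, 313, 0]) stool();
translate([1429, 313, 0]) stool();
translate([371, 439, 756]) ladder();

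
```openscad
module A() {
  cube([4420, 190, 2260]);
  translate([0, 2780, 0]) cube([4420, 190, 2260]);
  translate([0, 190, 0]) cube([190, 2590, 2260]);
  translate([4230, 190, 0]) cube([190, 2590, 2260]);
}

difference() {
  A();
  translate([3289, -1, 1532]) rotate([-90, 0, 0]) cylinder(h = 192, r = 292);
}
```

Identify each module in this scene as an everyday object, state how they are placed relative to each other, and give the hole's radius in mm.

The subtracted cylinder has r = 292 mm.

A is a house frame. The house frame has a circular hole through its front wall. The hole's radius is 292 mm.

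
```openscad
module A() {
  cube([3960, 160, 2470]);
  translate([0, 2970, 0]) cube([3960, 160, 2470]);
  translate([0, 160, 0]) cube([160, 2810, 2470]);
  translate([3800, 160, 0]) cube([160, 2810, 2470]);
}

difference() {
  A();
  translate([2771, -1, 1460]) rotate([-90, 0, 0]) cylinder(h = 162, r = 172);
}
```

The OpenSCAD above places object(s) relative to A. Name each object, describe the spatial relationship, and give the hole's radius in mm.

A is a house frame. The house frame has a circular hole through its front wall. The hole's radius is 172 mm.

The subtracted cylinder has r = 172 mm.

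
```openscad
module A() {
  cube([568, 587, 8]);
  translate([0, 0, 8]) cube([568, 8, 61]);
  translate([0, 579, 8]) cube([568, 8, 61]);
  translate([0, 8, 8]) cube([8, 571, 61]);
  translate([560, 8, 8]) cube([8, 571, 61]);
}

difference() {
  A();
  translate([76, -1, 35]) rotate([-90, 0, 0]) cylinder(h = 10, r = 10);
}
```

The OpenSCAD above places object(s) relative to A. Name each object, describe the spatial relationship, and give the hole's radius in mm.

A is an open box. The open box has a circular hole through its front wall. The hole's radius is 10 mm.

The subtracted cylinder has r = 10 mm.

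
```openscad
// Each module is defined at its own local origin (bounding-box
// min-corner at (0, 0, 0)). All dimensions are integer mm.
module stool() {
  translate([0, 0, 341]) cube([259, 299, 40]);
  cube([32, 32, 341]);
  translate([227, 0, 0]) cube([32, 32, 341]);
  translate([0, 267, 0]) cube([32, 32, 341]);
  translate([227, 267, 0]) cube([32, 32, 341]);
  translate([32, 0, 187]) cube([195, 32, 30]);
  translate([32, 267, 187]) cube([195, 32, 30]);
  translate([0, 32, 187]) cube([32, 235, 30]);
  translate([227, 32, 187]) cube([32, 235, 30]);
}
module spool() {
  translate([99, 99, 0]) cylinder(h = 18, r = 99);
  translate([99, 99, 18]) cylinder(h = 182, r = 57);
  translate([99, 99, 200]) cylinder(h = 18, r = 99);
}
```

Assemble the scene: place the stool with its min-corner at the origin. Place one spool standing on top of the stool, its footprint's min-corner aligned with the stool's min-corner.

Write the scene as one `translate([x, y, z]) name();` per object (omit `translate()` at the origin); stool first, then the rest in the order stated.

stool();
translate([0, 0, 381]) spool();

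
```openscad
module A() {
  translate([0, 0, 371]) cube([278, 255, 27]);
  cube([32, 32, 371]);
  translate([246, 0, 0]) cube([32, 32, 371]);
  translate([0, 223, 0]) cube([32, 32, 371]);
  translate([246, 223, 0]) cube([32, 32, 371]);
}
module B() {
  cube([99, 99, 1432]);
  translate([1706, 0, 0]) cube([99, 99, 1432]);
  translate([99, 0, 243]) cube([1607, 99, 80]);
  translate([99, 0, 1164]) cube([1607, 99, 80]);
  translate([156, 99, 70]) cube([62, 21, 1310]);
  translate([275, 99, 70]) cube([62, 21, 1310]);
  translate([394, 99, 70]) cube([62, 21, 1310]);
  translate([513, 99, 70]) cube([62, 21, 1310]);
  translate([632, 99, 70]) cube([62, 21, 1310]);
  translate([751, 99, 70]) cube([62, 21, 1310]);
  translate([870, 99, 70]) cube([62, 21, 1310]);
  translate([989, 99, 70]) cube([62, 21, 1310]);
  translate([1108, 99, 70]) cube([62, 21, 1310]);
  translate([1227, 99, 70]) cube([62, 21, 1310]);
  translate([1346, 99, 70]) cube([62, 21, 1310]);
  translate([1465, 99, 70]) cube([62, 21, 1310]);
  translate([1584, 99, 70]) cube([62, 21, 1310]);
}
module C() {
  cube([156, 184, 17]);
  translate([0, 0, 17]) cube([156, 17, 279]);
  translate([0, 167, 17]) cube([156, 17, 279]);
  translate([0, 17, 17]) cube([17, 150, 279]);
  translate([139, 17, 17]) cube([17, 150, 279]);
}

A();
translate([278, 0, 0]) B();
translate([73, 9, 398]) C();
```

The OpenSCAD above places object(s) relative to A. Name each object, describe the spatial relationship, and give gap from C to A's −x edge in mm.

A is a stool. B is a fence section. C is an open box. The fence section is against the stool's +x side, with their −y faces flush. The open box is on top of the stool. The gap from the open box to the stool's −x edge is 73 mm.

The open box's min-x is at 73; the stool's min-x is 0; gap = 73 mm.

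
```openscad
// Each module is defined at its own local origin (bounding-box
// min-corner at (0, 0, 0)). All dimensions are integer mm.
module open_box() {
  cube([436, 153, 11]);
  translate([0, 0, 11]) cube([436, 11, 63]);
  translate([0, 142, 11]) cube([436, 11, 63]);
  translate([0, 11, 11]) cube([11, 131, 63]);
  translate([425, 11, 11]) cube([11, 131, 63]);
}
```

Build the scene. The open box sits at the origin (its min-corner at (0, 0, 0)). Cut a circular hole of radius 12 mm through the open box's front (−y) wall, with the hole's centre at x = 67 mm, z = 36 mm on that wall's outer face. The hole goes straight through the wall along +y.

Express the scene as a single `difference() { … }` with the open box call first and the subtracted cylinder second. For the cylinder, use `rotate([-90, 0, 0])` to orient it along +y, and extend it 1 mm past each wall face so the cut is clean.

difference() {
  open_box();
  translate([67, -1, 36]) rotate([-90, 0, 0]) cylinder(h = 13, r = 12);
}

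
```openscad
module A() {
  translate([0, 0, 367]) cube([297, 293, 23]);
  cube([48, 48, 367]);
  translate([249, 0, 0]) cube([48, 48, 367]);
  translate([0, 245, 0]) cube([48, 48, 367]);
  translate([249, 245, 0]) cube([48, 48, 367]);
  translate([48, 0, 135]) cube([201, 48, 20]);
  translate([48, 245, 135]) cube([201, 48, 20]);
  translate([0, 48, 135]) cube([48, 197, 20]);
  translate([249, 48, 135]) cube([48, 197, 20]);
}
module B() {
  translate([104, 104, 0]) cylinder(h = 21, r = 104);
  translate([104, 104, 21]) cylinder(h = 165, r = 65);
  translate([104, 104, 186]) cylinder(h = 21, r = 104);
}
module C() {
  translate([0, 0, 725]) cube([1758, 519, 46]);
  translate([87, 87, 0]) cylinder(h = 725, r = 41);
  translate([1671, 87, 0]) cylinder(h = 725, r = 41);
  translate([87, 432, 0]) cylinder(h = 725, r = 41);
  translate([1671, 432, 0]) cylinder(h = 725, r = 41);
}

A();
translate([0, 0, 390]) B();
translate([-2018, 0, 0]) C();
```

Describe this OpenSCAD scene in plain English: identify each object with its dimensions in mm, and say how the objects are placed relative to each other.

A is a four-legged stool. The seat is a 297×293×23 mm slab whose top surface is at z = 390 mm; four square legs, each 48×48 mm in cross-section, run from the floor (z = 0) to the underside of the seat, each flush with a corner of the seat. Four stretchers, 48 mm wide and 20 mm tall, connect adjacent legs with their undersides at z = 135 mm, each running between the inner faces of the legs it joins and aligned with the legs' outer faces on the other axis.

B is a spool: two coaxial disc flanges of radius 104 mm and thickness 21 mm, joined by a core cylinder of radius 65 mm and height 165 mm. The lower flange rests on z = 0 and the three cylinders share a vertical axis.

C is a rectangular dining table. The top is 1758×519×46 mm with its upper surface at z = 771 mm. It stands on four round legs of 82 mm diameter, each leg's bounding box inset 46 mm from the nearest pair of top edges, running from the floor to the underside of the top.

The spool is on top of the stool. The table is on the floor beside the stool on its −x side.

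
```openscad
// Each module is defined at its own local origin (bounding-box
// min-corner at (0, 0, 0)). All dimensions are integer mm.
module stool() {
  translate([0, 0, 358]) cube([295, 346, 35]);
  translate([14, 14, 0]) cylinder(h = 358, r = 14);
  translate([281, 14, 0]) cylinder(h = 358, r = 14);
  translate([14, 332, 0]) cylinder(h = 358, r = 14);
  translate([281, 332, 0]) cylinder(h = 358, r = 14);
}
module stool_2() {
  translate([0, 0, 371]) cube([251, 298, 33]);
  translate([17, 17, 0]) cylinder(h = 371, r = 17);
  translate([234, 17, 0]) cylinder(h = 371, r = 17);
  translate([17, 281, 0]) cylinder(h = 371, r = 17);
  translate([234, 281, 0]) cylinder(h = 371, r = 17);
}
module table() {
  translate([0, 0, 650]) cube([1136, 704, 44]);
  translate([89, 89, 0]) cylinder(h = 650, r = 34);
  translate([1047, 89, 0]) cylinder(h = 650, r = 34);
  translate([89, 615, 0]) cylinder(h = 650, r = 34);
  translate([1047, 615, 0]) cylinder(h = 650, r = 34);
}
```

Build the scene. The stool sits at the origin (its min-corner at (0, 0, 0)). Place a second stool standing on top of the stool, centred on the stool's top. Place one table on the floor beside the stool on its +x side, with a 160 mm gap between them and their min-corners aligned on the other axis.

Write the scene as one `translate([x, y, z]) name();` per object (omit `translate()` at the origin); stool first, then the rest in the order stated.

stool();
translate([22, 24, 393]) stool_2();
translate([455, 0, 0]) table();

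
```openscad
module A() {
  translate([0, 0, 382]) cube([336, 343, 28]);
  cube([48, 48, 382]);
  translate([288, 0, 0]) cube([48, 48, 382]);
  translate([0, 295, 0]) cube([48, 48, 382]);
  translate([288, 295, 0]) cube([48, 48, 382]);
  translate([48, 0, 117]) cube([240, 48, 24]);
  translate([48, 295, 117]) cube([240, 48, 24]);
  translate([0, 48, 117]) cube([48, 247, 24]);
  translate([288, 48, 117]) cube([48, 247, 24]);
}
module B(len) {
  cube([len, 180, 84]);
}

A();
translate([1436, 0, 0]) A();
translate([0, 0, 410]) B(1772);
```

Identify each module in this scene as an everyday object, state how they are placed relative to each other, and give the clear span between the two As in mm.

A is a stool. B is a beam. A beam spans the tops of two stools. The clear span between the two stools is 1100 mm.

Second stool starts at x = 1436; first ends at x = 336; clear span = 1436 − 336 = 1100 mm.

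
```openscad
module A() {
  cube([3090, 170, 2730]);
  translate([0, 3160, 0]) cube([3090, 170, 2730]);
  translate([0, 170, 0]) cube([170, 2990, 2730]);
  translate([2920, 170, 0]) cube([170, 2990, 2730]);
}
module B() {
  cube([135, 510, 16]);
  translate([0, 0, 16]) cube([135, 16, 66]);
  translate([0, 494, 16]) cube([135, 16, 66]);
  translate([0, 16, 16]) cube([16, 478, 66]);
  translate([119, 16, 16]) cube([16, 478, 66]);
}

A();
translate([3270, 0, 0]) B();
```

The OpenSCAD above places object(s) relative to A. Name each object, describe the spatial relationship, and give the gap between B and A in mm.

A is a house frame. B is an open box. The open box is on the floor beside the house frame on its +x side. The gap between the open box and the house frame is 180 mm.

The open box's nearest face is 180 mm from the house frame's +x face.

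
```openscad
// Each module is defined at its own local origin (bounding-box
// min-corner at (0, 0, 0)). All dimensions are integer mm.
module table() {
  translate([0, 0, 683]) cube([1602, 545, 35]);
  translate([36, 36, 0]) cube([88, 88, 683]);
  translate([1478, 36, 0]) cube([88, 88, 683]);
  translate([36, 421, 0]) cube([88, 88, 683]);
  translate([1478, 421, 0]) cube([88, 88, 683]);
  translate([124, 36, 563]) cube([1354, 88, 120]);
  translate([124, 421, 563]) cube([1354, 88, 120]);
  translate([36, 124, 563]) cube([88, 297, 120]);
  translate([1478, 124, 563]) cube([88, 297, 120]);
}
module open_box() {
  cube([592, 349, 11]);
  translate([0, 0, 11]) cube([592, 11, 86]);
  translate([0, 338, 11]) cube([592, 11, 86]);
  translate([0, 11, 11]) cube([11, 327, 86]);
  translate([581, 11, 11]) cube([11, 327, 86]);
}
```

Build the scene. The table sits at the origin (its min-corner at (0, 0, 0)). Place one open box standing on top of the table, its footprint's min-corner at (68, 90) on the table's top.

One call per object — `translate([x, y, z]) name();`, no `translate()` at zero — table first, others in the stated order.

table();
translate([68, 90, 718]) open_box();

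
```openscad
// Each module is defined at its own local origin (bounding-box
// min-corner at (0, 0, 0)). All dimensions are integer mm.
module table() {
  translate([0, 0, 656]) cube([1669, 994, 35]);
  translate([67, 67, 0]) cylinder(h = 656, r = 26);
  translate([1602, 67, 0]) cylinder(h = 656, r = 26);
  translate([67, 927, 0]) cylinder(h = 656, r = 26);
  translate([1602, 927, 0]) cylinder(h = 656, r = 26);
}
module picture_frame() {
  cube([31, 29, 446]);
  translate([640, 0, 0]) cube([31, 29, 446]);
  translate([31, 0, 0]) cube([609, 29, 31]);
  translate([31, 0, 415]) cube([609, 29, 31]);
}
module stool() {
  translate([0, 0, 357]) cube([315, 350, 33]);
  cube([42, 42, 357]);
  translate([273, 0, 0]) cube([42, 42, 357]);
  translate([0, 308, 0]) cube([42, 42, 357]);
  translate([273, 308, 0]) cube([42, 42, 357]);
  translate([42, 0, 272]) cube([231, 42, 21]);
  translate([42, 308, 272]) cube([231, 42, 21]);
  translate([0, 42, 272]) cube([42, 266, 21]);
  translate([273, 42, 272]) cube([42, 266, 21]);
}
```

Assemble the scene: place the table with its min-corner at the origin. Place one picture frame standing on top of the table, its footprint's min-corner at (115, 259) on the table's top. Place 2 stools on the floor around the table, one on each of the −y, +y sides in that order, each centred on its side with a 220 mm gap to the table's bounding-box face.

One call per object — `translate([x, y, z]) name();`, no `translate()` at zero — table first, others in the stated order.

table();
translate([115, 259, 691]) picture_frame();
translate([677, -570, 0]) stool();
translate([677, 1214, 0]) stool();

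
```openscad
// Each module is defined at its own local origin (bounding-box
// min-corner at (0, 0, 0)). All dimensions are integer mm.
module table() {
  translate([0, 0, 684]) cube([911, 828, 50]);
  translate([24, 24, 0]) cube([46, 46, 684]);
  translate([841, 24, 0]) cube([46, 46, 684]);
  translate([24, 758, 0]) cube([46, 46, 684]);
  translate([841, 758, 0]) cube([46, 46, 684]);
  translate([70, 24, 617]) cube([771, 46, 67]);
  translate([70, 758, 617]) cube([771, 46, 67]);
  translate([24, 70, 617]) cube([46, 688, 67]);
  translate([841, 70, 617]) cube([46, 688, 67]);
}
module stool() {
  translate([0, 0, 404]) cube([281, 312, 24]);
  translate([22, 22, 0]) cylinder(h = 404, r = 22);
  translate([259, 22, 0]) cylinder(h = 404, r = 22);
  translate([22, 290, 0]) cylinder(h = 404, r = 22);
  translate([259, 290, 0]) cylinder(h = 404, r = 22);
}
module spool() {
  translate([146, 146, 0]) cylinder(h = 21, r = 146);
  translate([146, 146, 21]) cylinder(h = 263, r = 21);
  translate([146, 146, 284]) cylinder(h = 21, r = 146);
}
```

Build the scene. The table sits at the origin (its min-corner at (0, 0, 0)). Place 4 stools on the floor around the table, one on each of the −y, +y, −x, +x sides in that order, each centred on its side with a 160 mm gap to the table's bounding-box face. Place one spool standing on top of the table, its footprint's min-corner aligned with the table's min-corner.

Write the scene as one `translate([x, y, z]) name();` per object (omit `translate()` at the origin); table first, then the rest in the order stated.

table();
translate([315, -472, 0]) stool();
translate([315, 988, 0]) stool();
translate([-441, 258, 0]) stool();
translate([1071, 258, 0]) stool();
translate([0, 0, 734]) spool();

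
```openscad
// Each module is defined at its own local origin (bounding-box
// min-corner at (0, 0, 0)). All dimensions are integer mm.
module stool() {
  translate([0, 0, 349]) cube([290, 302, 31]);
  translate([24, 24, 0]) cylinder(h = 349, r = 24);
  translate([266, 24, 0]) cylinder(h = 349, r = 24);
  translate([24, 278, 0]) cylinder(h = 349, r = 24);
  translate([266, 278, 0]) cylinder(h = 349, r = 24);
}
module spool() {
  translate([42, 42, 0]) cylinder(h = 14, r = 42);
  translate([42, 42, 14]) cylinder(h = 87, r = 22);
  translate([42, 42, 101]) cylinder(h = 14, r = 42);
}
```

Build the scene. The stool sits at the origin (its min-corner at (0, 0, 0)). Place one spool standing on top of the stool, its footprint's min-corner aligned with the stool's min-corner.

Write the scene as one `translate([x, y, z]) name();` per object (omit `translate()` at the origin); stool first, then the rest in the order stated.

stool();
translate([0, 0, 380]) spool();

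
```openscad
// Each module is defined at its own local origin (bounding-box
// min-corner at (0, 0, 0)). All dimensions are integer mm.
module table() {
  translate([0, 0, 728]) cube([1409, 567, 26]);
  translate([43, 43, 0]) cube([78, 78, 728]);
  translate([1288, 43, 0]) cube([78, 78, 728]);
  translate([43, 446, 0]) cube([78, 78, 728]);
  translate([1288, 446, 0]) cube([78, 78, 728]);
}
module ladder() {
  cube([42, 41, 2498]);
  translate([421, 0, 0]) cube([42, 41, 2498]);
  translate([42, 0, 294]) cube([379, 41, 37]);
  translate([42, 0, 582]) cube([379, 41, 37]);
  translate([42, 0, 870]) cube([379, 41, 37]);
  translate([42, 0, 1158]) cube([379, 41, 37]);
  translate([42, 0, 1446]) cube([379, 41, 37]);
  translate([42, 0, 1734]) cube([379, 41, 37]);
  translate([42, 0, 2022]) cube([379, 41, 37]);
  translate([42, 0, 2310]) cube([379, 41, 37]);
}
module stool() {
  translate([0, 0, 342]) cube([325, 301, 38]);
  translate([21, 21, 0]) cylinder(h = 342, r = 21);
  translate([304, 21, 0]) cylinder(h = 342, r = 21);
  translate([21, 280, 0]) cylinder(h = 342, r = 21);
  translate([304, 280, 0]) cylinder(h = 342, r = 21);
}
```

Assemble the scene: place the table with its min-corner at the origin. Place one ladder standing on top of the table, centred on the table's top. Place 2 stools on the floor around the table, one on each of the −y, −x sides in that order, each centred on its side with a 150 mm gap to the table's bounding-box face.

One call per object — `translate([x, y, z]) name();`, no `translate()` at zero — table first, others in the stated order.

table();
translate([473, 263, 754]) ladder();
translate([542, -451, 0]) stool();
translate([-475, 133, 0]) stool();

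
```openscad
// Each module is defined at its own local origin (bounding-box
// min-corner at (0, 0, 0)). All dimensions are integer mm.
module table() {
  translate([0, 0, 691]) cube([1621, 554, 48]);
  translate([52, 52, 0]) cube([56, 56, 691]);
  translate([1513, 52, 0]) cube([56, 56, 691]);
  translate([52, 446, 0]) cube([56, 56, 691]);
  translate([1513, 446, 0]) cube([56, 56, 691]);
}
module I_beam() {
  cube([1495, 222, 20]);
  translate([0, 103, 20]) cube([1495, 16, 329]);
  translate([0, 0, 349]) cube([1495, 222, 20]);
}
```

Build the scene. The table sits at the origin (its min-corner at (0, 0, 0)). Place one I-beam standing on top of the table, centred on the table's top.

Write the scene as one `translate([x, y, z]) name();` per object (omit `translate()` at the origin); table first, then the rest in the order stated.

table();
translate([63, 166, 739]) I_beam();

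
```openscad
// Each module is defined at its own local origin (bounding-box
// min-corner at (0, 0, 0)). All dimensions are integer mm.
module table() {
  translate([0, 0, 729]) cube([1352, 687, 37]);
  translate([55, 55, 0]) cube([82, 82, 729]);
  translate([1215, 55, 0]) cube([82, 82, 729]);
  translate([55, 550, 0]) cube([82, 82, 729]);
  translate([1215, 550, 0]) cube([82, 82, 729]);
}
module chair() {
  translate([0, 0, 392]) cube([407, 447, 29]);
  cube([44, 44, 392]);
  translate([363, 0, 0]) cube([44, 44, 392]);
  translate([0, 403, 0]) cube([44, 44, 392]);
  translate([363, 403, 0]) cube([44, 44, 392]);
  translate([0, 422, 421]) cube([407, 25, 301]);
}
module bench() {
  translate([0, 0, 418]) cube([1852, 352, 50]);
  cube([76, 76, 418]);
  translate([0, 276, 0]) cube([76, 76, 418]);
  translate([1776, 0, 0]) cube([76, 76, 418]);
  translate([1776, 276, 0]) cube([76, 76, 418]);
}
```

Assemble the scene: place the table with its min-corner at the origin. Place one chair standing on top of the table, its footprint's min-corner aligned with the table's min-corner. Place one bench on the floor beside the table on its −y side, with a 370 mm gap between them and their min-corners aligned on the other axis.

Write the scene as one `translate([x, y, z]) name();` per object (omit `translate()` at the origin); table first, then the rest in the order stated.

table();
translate([0, 0, 766]) chair();
translate([0, -722, 0]) bench();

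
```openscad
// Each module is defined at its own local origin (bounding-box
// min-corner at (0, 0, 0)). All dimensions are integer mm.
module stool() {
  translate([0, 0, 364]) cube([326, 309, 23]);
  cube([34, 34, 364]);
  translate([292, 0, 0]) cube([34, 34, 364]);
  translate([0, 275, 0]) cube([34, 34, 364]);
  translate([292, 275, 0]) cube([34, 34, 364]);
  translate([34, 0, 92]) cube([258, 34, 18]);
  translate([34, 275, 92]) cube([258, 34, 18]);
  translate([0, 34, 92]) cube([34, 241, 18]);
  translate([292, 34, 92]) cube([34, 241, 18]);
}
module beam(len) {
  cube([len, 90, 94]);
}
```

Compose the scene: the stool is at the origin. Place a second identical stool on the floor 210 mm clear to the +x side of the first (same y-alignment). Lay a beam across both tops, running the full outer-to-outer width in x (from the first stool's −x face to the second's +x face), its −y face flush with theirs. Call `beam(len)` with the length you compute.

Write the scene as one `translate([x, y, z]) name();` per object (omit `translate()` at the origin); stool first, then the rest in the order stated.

stool();
translate([536, 0, 0]) stool();
translate([0, 0, 387]) beam(862);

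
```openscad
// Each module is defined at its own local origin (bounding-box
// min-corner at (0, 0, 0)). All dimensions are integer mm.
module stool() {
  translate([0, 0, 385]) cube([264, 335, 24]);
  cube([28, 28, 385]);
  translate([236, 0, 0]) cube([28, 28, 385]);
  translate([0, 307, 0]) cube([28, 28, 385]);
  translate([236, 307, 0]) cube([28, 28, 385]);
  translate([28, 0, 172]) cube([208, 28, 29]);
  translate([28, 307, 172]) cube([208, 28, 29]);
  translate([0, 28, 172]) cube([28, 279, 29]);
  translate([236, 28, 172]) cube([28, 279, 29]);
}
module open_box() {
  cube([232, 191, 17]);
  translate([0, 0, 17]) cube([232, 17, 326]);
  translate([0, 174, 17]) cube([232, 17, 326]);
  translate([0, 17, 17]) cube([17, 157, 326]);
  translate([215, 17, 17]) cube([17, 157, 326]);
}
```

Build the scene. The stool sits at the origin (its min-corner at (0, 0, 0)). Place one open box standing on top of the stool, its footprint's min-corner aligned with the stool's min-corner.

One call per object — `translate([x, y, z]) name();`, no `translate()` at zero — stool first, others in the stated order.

stool();
translate([0, 0, 409]) open_box();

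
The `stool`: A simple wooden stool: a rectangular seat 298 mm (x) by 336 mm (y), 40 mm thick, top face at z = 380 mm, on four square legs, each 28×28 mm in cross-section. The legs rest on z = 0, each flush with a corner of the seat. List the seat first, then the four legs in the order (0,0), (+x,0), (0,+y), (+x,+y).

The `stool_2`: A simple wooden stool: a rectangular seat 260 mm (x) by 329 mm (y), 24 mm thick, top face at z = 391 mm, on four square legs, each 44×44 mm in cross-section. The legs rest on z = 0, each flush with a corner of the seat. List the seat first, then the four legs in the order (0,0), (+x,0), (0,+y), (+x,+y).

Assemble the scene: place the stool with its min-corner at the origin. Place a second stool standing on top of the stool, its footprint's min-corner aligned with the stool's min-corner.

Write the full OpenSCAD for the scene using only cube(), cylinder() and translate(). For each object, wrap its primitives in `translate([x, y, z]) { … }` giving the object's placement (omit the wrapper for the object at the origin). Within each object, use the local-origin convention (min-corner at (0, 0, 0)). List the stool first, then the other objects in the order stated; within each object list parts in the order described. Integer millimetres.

translate([0, 0, 340]) cube([298, 336, 40]);
cube([28, 28, 340]);
translate([270, 0, 0]) cube([28, 28, 340]);
translate([0, 308, 0]) cube([28, 28, 340]);
translate([270, 308, 0]) cube([28, 28, 340]);
translate([0, 0, 380]) {
  translate([0, 0, 367]) cube([260, 329, 24]);
  cube([44, 44, 367]);
  translate([216, 0, 0]) cube([44, 44, 367]);
  translate([0, 285, 0]) cube([44, 44, 367]);
  translate([216, 285, 0]) cube([44, 44, 367]);
}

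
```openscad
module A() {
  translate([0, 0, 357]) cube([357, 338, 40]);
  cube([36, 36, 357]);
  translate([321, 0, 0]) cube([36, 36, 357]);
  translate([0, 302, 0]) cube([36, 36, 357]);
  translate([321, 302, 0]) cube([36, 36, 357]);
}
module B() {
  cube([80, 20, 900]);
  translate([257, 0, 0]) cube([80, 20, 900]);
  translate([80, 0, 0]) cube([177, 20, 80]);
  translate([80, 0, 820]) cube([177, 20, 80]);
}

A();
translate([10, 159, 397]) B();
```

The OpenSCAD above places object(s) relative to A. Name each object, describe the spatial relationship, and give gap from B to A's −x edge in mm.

A is a stool. B is a picture frame. The picture frame is on top of the stool, centred. The gap from the picture frame to the stool's −x edge is 10 mm.

The picture frame's min-x is at 10; the stool's min-x is 0; gap = 10 mm.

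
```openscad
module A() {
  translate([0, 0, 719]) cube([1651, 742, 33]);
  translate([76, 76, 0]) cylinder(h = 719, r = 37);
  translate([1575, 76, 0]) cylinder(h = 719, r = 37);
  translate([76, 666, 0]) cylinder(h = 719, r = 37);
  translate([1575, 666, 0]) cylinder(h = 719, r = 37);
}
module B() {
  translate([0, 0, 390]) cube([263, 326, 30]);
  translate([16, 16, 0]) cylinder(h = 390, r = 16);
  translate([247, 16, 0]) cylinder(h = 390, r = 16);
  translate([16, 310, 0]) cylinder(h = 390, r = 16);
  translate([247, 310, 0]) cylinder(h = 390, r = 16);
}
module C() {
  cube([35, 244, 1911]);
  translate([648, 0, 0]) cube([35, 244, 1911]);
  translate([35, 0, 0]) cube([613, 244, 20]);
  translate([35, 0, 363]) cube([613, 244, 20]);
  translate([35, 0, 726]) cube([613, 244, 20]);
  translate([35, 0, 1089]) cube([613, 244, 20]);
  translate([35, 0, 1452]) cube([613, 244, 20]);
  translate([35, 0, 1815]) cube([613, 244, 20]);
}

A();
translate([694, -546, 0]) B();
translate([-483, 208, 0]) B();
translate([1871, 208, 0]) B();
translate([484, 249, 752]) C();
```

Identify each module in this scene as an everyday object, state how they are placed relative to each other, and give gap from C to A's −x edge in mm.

The bookshelf's min-x is at 484; the table's min-x is 0; gap = 484 mm.

A is a table. B is a stool. C is a bookshelf. Three stools sit around the table at the −y, −x, +x sides. The bookshelf is on top of the table, centred. The gap from the bookshelf to the table's −x edge is 484 mm.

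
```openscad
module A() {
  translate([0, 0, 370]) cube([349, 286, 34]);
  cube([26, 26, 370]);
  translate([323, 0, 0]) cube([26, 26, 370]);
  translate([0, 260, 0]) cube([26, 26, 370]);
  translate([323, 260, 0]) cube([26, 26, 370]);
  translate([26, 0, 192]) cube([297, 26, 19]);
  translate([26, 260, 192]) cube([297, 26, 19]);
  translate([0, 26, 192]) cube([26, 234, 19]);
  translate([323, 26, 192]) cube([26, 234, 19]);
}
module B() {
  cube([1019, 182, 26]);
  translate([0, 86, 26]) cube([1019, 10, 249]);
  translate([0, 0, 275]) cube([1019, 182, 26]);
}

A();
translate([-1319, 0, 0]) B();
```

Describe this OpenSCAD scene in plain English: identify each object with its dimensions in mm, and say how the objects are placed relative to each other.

A is a four-legged stool. The seat is a 349×286×34 mm slab whose top surface is at z = 404 mm; four square legs, each 26×26 mm in cross-section, run from the floor (z = 0) to the underside of the seat, each flush with a corner of the seat. Four stretchers, 26 mm wide and 19 mm tall, connect adjacent legs with their undersides at z = 192 mm, each running between the inner faces of the legs it joins and aligned with the legs' outer faces on the other axis.

B is an I-beam lying along x, 1019 mm long. Overall section height 301 mm. Two flanges 182 mm wide (y) and 26 mm thick, one on the floor and one at the top; a web 10 mm thick runs between them, centred on the flange width.

The I-beam is on the floor beside the stool on its −x side.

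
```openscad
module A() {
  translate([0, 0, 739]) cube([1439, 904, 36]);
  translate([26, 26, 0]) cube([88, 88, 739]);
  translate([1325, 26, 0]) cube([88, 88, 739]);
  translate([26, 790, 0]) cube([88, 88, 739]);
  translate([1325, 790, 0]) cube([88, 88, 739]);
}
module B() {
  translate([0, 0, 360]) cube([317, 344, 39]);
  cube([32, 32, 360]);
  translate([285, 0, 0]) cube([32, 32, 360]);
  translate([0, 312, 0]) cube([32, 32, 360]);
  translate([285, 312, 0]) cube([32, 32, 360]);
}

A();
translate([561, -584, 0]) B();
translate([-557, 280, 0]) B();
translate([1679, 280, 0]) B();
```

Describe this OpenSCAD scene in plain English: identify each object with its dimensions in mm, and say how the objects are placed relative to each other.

A is a rectangular dining table. The top is 1439×904×36 mm with its upper surface at z = 775 mm. It stands on four 88×88 mm square legs, each inset 26 mm from the nearest pair of top edges, running from the floor to the underside of the top.

B is a four-legged stool. The seat is 317×344 mm, 39 mm thick, top at z = 399 mm. It stands on four square legs, each 32×32 mm in cross-section, from z = 0 to the seat underside, each flush with a corner of the seat.

Three stools sit around the table at the −y, −x, +x sides.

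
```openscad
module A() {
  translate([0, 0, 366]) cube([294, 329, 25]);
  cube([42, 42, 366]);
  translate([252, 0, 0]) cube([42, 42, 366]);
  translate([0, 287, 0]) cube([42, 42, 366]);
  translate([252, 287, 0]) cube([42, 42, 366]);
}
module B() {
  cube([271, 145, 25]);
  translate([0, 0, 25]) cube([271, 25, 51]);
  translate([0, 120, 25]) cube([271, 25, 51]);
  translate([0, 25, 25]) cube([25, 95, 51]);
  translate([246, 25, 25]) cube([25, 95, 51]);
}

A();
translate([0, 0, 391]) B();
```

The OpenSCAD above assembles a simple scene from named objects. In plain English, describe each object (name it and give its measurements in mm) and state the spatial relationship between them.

A is a simple wooden stool: a rectangular seat 294 mm (x) by 329 mm (y), 25 mm thick, top face at z = 391 mm, on four square legs, each 42×42 mm in cross-section. The legs rest on z = 0, each flush with a corner of the seat.

B is an open storage box with external size 271×145×76 mm and wall thickness 25 mm (the base is also 25 mm thick). The base covers the whole footprint; the four walls stand on the base, with the y-facing walls full-width and the x-facing walls fitting between their inner faces.

The open box is on top of the stool.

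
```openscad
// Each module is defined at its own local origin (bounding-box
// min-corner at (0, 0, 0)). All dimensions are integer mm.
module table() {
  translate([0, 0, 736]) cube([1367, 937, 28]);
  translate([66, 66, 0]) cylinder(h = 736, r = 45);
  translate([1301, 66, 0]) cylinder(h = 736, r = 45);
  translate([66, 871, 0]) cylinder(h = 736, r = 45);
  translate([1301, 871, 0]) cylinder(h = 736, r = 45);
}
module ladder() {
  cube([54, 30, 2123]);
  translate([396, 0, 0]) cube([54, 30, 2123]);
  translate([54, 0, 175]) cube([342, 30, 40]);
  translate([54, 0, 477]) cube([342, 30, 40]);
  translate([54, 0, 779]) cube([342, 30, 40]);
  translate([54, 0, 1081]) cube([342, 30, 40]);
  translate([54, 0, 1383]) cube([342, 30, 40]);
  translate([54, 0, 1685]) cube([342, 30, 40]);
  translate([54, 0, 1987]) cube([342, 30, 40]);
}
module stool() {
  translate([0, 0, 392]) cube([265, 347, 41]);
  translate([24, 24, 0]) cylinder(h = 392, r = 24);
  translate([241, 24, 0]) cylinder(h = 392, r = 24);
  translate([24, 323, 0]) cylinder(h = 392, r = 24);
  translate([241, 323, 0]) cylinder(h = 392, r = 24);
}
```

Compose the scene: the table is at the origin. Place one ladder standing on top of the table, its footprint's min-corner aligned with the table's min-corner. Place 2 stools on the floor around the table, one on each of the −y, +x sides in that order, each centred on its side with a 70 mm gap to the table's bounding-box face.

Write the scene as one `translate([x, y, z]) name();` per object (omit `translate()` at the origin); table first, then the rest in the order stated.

table();
translate([0, 0, 764]) ladder();
translate([551, -417, 0]) stool();
translate([1437, 295, 0]) stool();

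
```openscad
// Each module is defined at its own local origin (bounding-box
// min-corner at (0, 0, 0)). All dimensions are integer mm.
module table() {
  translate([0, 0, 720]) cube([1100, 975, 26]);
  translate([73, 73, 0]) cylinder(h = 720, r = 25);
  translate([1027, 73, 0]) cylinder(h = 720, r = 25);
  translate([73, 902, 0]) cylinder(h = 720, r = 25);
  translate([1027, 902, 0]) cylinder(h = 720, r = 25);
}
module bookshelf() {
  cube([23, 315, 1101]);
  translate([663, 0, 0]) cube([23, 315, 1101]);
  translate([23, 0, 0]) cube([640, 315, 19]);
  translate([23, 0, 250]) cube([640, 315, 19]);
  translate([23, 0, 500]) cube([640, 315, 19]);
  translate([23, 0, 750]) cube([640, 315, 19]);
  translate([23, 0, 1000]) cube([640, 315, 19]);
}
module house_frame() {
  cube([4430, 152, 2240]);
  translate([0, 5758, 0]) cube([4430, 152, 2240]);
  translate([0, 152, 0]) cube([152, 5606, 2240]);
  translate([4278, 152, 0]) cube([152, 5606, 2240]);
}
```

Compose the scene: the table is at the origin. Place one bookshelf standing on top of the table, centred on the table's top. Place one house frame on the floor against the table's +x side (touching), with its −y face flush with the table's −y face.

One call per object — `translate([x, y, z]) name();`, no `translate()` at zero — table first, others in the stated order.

table();
translate([207, 330, 746]) bookshelf();
translate([1100, 0, 0]) house_frame();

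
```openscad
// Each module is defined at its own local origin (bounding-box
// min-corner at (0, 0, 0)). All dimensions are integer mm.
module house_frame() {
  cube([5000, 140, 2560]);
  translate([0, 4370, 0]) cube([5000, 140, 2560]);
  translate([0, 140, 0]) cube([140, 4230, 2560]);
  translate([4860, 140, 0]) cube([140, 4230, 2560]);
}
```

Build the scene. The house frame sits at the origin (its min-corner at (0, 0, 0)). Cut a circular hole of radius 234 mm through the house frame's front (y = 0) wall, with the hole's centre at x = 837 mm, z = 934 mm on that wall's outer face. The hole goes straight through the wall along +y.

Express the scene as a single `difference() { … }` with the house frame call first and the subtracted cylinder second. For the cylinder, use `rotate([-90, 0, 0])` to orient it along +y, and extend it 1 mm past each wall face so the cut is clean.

difference() {
  house_frame();
  translate([837, -1, 934]) rotate([-90, 0, 0]) cylinder(h = 142, r = 234);
}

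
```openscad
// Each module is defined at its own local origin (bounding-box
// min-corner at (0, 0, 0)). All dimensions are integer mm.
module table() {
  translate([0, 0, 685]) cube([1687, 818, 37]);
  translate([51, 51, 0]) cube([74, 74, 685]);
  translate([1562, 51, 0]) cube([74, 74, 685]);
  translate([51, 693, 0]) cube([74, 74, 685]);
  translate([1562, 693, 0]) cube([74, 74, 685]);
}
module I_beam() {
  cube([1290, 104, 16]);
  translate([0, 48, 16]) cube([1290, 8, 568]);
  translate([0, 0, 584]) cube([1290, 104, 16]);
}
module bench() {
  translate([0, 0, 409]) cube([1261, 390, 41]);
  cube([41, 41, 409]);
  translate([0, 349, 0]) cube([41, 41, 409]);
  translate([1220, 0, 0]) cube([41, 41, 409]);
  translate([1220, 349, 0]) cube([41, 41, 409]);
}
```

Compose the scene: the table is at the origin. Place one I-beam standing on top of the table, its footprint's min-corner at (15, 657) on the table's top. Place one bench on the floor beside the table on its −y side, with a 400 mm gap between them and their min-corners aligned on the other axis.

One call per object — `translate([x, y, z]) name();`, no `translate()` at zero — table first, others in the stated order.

table();
translate([15, 657, 722]) I_beam();
translate([0, -790, 0]) bench();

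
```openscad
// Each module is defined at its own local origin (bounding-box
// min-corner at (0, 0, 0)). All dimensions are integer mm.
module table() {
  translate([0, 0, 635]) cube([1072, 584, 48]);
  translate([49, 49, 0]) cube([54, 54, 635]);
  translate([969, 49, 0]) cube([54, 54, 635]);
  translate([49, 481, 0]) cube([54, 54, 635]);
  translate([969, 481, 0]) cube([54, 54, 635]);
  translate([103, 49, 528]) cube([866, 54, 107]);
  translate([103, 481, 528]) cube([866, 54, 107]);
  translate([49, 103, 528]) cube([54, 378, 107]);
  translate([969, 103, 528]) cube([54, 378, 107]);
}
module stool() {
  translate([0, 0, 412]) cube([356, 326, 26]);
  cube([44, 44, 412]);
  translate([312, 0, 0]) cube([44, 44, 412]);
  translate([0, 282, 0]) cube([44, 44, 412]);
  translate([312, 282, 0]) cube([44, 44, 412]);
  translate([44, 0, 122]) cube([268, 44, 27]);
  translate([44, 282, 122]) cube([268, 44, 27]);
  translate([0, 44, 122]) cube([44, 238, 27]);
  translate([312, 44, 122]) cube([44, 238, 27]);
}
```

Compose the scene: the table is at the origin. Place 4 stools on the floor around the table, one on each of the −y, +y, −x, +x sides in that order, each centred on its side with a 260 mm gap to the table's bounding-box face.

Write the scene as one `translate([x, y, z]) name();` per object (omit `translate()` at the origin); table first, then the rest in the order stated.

table();
translate([358, -586, 0]) stool();
translate([358, 844, 0]) stool();
translate([-616, 129, 0]) stool();
translate([1332, 129, 0]) stool();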